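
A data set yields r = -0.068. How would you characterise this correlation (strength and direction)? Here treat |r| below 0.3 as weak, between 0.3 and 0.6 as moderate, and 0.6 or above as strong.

weak negative

r = -0.068 < 0 so the relationship is negative.
|r| = 0.068, which falls in the weak range.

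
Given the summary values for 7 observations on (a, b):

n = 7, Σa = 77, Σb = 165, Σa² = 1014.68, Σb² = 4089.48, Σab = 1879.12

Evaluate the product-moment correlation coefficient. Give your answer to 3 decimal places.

r = (nΣab − ΣaΣb) / √[(nΣa² − (Σa)²)(nΣb² − (Σb)²)]
Numerator: 7×1879.12 − 77×165 = 448.84
Denominator: √[(7102.76 − 5929)(28626.36 − 27225)] = √[1173.76 × 1401.36] = 1282.5211
r = 448.84 / 1282.5211 ≈ 0.350

0.350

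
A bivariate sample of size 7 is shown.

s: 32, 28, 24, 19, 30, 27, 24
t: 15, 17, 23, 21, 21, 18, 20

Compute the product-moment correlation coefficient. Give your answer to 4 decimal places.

n = 7, Σs = 184, Σt = 135, Σs² = 4950, Σt² = 2649, Σst = 3503
nΣst − ΣsΣt = 24521 − 24840 = -319
nΣs² − (Σs)² = 34650 − 33856 = 794; nΣt² − (Σt)² = 18543 − 18225 = 318
r = -319 / √(794 × 318) = -319 / 502.4858 ≈ -0.6348

-0.6348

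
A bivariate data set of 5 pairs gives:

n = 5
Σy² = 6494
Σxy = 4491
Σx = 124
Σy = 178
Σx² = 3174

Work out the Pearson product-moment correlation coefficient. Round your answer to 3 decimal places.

0.615

r = (nΣxy − ΣxΣy) / √[(nΣx² − (Σx)²)(nΣy² − (Σy)²)]
Numerator: 5×4491 − 124×178 = 383
Denominator: √[(15870 − 15376)(32470 − 31684)] = √[494 × 786] = 623.1244
r = 383 / 623.1244 ≈ 0.615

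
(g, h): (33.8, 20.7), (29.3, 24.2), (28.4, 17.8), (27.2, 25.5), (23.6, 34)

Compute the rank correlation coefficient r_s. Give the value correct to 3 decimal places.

-0.700

Rank g: 5, 4, 3, 2, 1
Rank h: 2, 3, 1, 4, 5
d = rank(g) − rank(h): 3, 1, 2, -2, -4; Σd² = 34
ρ = 1 − 6Σd² / [n(n²−1)] = 1 − 6×34 / (5×24) = 1 − 204/120 ≈ -0.700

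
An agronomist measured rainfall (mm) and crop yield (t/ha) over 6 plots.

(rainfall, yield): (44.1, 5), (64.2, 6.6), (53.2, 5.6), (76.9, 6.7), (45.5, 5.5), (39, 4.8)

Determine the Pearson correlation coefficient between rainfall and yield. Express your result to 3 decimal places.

n = 6, Σx = 322.9, Σy = 34.2, Σx² = 18401.55, Σy² = 198.1, Σxy = 1894.82
nΣxy − ΣxΣy = 11368.92 − 11043.18 = 325.74
nΣx² − (Σx)² = 110409.3 − 104264.41 = 6144.89; nΣy² − (Σy)² = 1188.6 − 1169.64 = 18.96
r = 325.74 / √(6144.89 × 18.96) = 325.74 / 341.3314 ≈ 0.954

0.954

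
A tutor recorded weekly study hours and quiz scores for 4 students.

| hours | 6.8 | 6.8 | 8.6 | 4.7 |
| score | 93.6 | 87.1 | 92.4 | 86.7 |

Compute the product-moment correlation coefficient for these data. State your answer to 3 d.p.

0.660

n = 4, Σx = 26.9, Σy = 359.8, Σx² = 188.53, Σy² = 32402.02, Σxy = 2430.89
nΣxy − ΣxΣy = 9723.56 − 9678.62 = 44.94
nΣx² − (Σx)² = 754.12 − 723.61 = 30.51; nΣy² − (Σy)² = 129608.08 − 129456.04 = 152.04
r = 44.94 / √(30.51 × 152.04) = 44.94 / 68.1083 ≈ 0.660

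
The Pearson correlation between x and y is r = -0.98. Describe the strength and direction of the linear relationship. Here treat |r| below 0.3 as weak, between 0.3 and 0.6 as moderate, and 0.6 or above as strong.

strong negative

r = -0.98 < 0 so the relationship is negative.
|r| = 0.98, which falls in the strong range.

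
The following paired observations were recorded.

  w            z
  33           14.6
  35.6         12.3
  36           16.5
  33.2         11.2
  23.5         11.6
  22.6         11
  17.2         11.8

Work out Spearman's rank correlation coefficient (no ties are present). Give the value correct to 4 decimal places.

Rank w: 4, 6, 7, 5, 3, 2, 1
Rank z: 6, 5, 7, 2, 3, 1, 4
d = rank(w) − rank(z): -2, 1, 0, 3, 0, 1, -3; Σd² = 24
ρ = 1 − 6Σd² / [n(n²−1)] = 1 − 6×24 / (7×48) = 1 − 144/336 ≈ 0.5714

0.5714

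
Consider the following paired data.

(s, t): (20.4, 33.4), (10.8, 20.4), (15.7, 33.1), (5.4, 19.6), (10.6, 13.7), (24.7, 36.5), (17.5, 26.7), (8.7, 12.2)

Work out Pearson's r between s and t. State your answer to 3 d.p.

0.861

n = 8, Σs = 113.8, Σt = 195.6, Σs² = 1912.84, Σt² = 5393.16, Σst = 3147.35
nΣst − ΣsΣt = 25178.8 − 22259.28 = 2919.52
nΣs² − (Σs)² = 15302.72 − 12950.44 = 2352.28; nΣt² − (Σt)² = 43145.28 − 38259.36 = 4885.92
r = 2919.52 / √(2352.28 × 4885.92) = 2919.52 / 3390.1404 ≈ 0.861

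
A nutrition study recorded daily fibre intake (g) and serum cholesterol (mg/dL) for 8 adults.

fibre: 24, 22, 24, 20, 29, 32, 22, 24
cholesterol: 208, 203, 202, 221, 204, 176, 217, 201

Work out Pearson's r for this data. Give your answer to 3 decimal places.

n = 8, Σx = 197, Σy = 1632, Σx² = 4961, Σy² = 334200, Σxy = 39872
nΣxy − ΣxΣy = 318976 − 321504 = -2528
nΣx² − (Σx)² = 39688 − 38809 = 879; nΣy² − (Σy)² = 2673600 − 2663424 = 10176
r = -2528 / √(879 × 10176) = -2528 / 2990.7698 ≈ -0.845

-0.845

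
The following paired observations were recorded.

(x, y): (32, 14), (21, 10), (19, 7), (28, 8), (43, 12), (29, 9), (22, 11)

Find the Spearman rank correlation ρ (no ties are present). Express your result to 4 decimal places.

Rank x: 6, 2, 1, 4, 7, 5, 3
Rank y: 7, 4, 1, 2, 6, 3, 5
d = rank(x) − rank(y): -1, -2, 0, 2, 1, 2, -2; Σd² = 18
ρ = 1 − 6Σd² / [n(n²−1)] = 1 − 6×18 / (7×48) = 1 − 108/336 ≈ 0.6786

0.6786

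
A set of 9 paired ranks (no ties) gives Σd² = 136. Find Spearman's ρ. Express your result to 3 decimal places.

-0.133

ρ = 1 − 6Σd² / [n(n²−1)] = 1 − 6×136 / (9×80)
  = 1 − 816/720 = 1 − 1.1333 ≈ -0.133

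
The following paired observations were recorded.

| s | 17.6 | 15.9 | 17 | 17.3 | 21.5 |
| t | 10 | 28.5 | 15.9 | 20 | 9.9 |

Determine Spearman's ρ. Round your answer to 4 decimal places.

-0.9000

Rank s: 4, 1, 2, 3, 5
Rank t: 2, 5, 3, 4, 1
d = rank(s) − rank(t): 2, -4, -1, -1, 4; Σd² = 38
ρ = 1 − 6Σd² / [n(n²−1)] = 1 − 6×38 / (5×24) = 1 − 228/120 ≈ -0.9000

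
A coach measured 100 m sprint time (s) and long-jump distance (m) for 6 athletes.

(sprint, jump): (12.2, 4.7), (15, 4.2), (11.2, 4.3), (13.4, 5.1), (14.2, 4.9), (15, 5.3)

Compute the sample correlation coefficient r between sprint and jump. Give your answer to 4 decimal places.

0.3459

n = 6, Σx = 81, Σy = 28.5, Σx² = 1105.48, Σy² = 136.33, Σxy = 385.92
nΣxy − ΣxΣy = 2315.52 − 2308.5 = 7.02
nΣx² − (Σx)² = 6632.88 − 6561 = 71.88; nΣy² − (Σy)² = 817.98 − 812.25 = 5.73
r = 7.02 / √(71.88 × 5.73) = 7.02 / 20.2946 ≈ 0.3459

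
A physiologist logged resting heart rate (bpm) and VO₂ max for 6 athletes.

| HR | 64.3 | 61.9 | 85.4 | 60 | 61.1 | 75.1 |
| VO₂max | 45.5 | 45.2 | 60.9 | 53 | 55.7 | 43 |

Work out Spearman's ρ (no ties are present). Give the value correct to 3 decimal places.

-0.029

Rank HR: 4, 3, 6, 1, 2, 5
Rank VO₂max: 3, 2, 6, 4, 5, 1
d = rank(HR) − rank(VO₂max): 1, 1, 0, -3, -3, 4; Σd² = 36
ρ = 1 − 6Σd² / [n(n²−1)] = 1 − 6×36 / (6×35) = 1 − 216/210 ≈ -0.029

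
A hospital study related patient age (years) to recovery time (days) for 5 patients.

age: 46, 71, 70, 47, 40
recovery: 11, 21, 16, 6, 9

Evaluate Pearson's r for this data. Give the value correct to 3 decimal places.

n = 5, Σx = 274, Σy = 63, Σx² = 15866, Σy² = 935, Σxy = 3759
nΣxy − ΣxΣy = 18795 − 17262 = 1533
nΣx² − (Σx)² = 79330 − 75076 = 4254; nΣy² − (Σy)² = 4675 − 3969 = 706
r = 1533 / √(4254 × 706) = 1533 / 1733.0101 ≈ 0.885

0.885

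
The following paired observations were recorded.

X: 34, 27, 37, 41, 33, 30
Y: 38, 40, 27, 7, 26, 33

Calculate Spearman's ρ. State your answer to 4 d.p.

Rank X: 4, 1, 5, 6, 3, 2
Rank Y: 5, 6, 3, 1, 2, 4
d = rank(X) − rank(Y): -1, -5, 2, 5, 1, -2; Σd² = 60
ρ = 1 − 6Σd² / [n(n²−1)] = 1 − 6×60 / (6×35) = 1 − 360/210 ≈ -0.7143

-0.7143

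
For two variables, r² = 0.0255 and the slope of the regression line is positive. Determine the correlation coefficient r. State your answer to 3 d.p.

|r| = √0.0255 = 0.160
The association is positive, so r = 0.160.

0.160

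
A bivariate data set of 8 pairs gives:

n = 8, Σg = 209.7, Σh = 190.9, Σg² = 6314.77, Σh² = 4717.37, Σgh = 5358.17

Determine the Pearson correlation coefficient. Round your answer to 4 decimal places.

0.9730

r = (nΣgh − ΣgΣh) / √[(nΣg² − (Σg)²)(nΣh² − (Σh)²)]
Numerator: 8×5358.17 − 209.7×190.9 = 2833.63
Denominator: √[(50518.16 − 43974.09)(37738.96 − 36442.81)] = √[6544.07 × 1296.15] = 2912.4039
r = 2833.63 / 2912.4039 ≈ 0.9730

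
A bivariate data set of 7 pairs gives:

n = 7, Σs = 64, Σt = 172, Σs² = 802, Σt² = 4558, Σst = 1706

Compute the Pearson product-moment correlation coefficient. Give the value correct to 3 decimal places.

r = (nΣst − ΣsΣt) / √[(nΣs² − (Σs)²)(nΣt² − (Σt)²)]
Numerator: 7×1706 − 64×172 = 934
Denominator: √[(5614 − 4096)(31906 − 29584)] = √[1518 × 2322] = 1877.4440
r = 934 / 1877.4440 ≈ 0.497

0.497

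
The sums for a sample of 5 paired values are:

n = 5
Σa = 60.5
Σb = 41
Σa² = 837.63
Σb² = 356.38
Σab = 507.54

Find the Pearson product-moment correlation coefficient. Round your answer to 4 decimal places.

0.2478

r = (nΣab − ΣaΣb) / √[(nΣa² − (Σa)²)(nΣb² − (Σb)²)]
Numerator: 5×507.54 − 60.5×41 = 57.2
Denominator: √[(4188.15 − 3660.25)(1781.9 − 1681)] = √[527.9 × 100.9] = 230.7924
r = 57.2 / 230.7924 ≈ 0.2478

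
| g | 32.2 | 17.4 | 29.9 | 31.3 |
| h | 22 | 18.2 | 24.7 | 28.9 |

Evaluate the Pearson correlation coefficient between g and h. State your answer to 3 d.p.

0.746

n = 4, Σg = 110.8, Σh = 93.8, Σg² = 3213.3, Σh² = 2260.54, Σgh = 2668.18
nΣgh − ΣgΣh = 10672.72 − 10393.04 = 279.68
nΣg² − (Σg)² = 12853.2 − 12276.64 = 576.56; nΣh² − (Σh)² = 9042.16 − 8798.44 = 243.72
r = 279.68 / √(576.56 × 243.72) = 279.68 / 374.8589 ≈ 0.746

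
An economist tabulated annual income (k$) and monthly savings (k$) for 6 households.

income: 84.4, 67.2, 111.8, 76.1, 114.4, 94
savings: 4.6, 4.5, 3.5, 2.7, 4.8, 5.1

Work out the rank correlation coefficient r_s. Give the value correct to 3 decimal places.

0.429

Rank income: 3, 1, 5, 2, 6, 4
Rank savings: 4, 3, 2, 1, 5, 6
d = rank(income) − rank(savings): -1, -2, 3, 1, 1, -2; Σd² = 20
ρ = 1 − 6Σd² / [n(n²−1)] = 1 − 6×20 / (6×35) = 1 − 120/210 ≈ 0.429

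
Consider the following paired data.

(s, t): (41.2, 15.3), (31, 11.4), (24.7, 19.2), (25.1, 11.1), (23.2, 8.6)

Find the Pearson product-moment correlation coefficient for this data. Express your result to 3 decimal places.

n = 5, Σs = 145.2, Σt = 65.6, Σs² = 4436.78, Σt² = 929.86, Σst = 1936.13
nΣst − ΣsΣt = 9680.65 − 9525.12 = 155.53
nΣs² − (Σs)² = 22183.9 − 21083.04 = 1100.86; nΣt² − (Σt)² = 4649.3 − 4303.36 = 345.94
r = 155.53 / √(1100.86 × 345.94) = 155.53 / 617.1155 ≈ 0.252

0.252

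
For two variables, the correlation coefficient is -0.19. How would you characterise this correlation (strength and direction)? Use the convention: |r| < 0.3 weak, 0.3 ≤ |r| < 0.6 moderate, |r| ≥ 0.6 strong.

r = -0.19 < 0 so the relationship is negative.
|r| = 0.19, which falls in the weak range.

weak negative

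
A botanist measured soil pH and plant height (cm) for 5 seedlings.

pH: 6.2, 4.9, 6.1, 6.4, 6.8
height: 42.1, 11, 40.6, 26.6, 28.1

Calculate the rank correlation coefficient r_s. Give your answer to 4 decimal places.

Rank pH: 3, 1, 2, 4, 5
Rank height: 5, 1, 4, 2, 3
d = rank(pH) − rank(height): -2, 0, -2, 2, 2; Σd² = 16
ρ = 1 − 6Σd² / [n(n²−1)] = 1 − 6×16 / (5×24) = 1 − 96/120 ≈ 0.2000

0.2000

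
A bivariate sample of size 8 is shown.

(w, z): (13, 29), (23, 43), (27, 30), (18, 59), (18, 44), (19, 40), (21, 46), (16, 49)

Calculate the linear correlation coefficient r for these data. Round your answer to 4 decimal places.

-0.1605

n = 8, Σw = 155, Σz = 340, Σw² = 3133, Σz² = 15124, Σwz = 6540
nΣwz − ΣwΣz = 52320 − 52700 = -380
nΣw² − (Σw)² = 25064 − 24025 = 1039; nΣz² − (Σz)² = 120992 − 115600 = 5392
r = -380 / √(1039 × 5392) = -380 / 2366.9153 ≈ -0.1605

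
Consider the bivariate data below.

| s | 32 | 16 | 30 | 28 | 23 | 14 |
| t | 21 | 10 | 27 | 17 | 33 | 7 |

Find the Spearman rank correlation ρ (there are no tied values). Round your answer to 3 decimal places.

0.600

Rank s: 6, 2, 5, 4, 3, 1
Rank t: 4, 2, 5, 3, 6, 1
d = rank(s) − rank(t): 2, 0, 0, 1, -3, 0; Σd² = 14
ρ = 1 − 6Σd² / [n(n²−1)] = 1 − 6×14 / (6×35) = 1 − 84/210 ≈ 0.600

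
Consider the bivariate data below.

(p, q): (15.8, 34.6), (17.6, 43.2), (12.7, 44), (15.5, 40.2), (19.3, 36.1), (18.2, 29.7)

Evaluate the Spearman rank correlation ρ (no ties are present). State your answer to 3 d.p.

Rank p: 3, 4, 1, 2, 6, 5
Rank q: 2, 5, 6, 4, 3, 1
d = rank(p) − rank(q): 1, -1, -5, -2, 3, 4; Σd² = 56
ρ = 1 − 6Σd² / [n(n²−1)] = 1 − 6×56 / (6×35) = 1 − 336/210 ≈ -0.600

-0.600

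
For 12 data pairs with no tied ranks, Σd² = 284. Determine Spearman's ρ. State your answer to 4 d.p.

ρ = 1 − 6Σd² / [n(n²−1)] = 1 − 6×284 / (12×143)
  = 1 − 1704/1716 = 1 − 0.99301 ≈ 0.0070

0.0070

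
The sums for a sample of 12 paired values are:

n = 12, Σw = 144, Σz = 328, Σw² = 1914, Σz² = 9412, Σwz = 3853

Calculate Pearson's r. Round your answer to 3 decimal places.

r = (nΣwz − ΣwΣz) / √[(nΣw² − (Σw)²)(nΣz² − (Σz)²)]
Numerator: 12×3853 − 144×328 = -996
Denominator: √[(22968 − 20736)(112944 − 107584)] = √[2232 × 5360] = 3458.8322
r = -996 / 3458.8322 ≈ -0.288

-0.288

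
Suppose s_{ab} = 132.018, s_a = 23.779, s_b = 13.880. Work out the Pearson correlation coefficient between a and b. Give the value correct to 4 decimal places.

r = Cov(a,b) / (s_a · s_b) = 132.018 / (23.779 × 13.880)
  = 132.018 / 330.0525 ≈ 0.4000

0.4000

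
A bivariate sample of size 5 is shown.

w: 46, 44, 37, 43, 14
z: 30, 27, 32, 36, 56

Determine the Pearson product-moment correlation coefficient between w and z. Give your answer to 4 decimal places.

n = 5, Σw = 184, Σz = 181, Σw² = 7466, Σz² = 7085, Σwz = 6084
nΣwz − ΣwΣz = 30420 − 33304 = -2884
nΣw² − (Σw)² = 37330 − 33856 = 3474; nΣz² − (Σz)² = 35425 − 32761 = 2664
r = -2884 / √(3474 × 2664) = -2884 / 3042.1598 ≈ -0.9480

-0.9480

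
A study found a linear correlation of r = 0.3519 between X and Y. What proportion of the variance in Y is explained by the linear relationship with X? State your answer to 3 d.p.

0.124

r² = (0.3519)² = 0.124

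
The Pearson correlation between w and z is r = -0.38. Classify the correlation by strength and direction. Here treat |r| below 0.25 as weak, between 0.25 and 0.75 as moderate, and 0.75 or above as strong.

moderate negative

r = -0.38 < 0 so the relationship is negative.
|r| = 0.38, which falls in the moderate range.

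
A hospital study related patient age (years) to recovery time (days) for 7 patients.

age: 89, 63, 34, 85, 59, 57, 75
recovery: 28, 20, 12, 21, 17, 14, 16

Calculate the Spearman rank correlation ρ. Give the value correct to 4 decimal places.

Rank age: 7, 4, 1, 6, 3, 2, 5
Rank recovery: 7, 5, 1, 6, 4, 2, 3
d = rank(age) − rank(recovery): 0, -1, 0, 0, -1, 0, 2; Σd² = 6
ρ = 1 − 6Σd² / [n(n²−1)] = 1 − 6×6 / (7×48) = 1 − 36/336 ≈ 0.8929

0.8929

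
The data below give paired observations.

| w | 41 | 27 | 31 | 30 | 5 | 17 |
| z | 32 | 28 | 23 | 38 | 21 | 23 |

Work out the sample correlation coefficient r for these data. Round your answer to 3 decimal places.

0.646

n = 6, Σw = 151, Σz = 165, Σw² = 4585, Σz² = 4751, Σwz = 4417
nΣwz − ΣwΣz = 26502 − 24915 = 1587
nΣw² − (Σw)² = 27510 − 22801 = 4709; nΣz² − (Σz)² = 28506 − 27225 = 1281
r = 1587 / √(4709 × 1281) = 1587 / 2456.0596 ≈ 0.646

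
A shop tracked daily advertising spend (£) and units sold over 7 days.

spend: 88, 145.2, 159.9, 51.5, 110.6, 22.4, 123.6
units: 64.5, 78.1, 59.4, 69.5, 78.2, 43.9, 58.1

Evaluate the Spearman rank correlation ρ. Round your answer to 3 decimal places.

0.214

Rank spend: 3, 6, 7, 2, 4, 1, 5
Rank units: 4, 6, 3, 5, 7, 1, 2
d = rank(spend) − rank(units): -1, 0, 4, -3, -3, 0, 3; Σd² = 44
ρ = 1 − 6Σd² / [n(n²−1)] = 1 − 6×44 / (7×48) = 1 − 264/336 ≈ 0.214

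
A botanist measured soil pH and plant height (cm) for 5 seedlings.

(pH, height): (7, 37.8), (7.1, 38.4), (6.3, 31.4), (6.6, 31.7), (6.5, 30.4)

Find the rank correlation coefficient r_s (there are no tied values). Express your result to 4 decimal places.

Rank pH: 4, 5, 1, 3, 2
Rank height: 4, 5, 2, 3, 1
d = rank(pH) − rank(height): 0, 0, -1, 0, 1; Σd² = 2
ρ = 1 − 6Σd² / [n(n²−1)] = 1 − 6×2 / (5×24) = 1 − 12/120 ≈ 0.9000

0.9000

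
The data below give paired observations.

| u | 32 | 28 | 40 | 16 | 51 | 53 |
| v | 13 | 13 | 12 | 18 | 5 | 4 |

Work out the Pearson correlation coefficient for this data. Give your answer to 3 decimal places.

-0.971

n = 6, Σu = 220, Σv = 65, Σu² = 9074, Σv² = 847, Σuv = 2015
nΣuv − ΣuΣv = 12090 − 14300 = -2210
nΣu² − (Σu)² = 54444 − 48400 = 6044; nΣv² − (Σv)² = 5082 − 4225 = 857
r = -2210 / √(6044 × 857) = -2210 / 2275.8972 ≈ -0.971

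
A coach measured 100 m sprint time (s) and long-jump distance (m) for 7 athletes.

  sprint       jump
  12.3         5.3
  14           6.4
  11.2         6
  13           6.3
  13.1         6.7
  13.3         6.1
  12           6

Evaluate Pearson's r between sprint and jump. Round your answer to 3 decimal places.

0.503

n = 7, Σx = 88.9, Σy = 42.8, Σx² = 1134.23, Σy² = 262.84, Σxy = 544.79
nΣxy − ΣxΣy = 3813.53 − 3804.92 = 8.61
nΣx² − (Σx)² = 7939.61 − 7903.21 = 36.4; nΣy² − (Σy)² = 1839.88 − 1831.84 = 8.04
r = 8.61 / √(36.4 × 8.04) = 8.61 / 17.1072 ≈ 0.503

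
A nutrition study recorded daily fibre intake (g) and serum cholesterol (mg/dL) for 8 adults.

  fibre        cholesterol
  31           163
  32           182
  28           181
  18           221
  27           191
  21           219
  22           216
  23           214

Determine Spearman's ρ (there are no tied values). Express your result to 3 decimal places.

Rank fibre: 7, 8, 6, 1, 5, 2, 3, 4
Rank cholesterol: 1, 3, 2, 8, 4, 7, 6, 5
d = rank(fibre) − rank(cholesterol): 6, 5, 4, -7, 1, -5, -3, -1; Σd² = 162
ρ = 1 − 6Σd² / [n(n²−1)] = 1 − 6×162 / (8×63) = 1 − 972/504 ≈ -0.929

-0.929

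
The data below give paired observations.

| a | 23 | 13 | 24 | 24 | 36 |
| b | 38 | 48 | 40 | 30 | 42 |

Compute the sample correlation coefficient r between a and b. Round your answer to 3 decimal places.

-0.291

n = 5, Σa = 120, Σb = 198, Σa² = 3146, Σb² = 8012, Σab = 4690
nΣab − ΣaΣb = 23450 − 23760 = -310
nΣa² − (Σa)² = 15730 − 14400 = 1330; nΣb² − (Σb)² = 40060 − 39204 = 856
r = -310 / √(1330 × 856) = -310 / 1066.9958 ≈ -0.291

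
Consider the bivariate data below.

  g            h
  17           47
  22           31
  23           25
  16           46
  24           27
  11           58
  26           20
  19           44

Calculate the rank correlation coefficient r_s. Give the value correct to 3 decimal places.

Rank g: 3, 5, 6, 2, 7, 1, 8, 4
Rank h: 7, 4, 2, 6, 3, 8, 1, 5
d = rank(g) − rank(h): -4, 1, 4, -4, 4, -7, 7, -1; Σd² = 164
ρ = 1 − 6Σd² / [n(n²−1)] = 1 − 6×164 / (8×63) = 1 − 984/504 ≈ -0.952

-0.952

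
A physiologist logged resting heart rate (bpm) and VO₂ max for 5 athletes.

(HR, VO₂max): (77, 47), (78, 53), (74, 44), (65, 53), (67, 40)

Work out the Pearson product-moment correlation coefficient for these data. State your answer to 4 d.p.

0.1688

n = 5, Σx = 361, Σy = 237, Σx² = 26203, Σy² = 11363, Σxy = 17134
nΣxy − ΣxΣy = 85670 − 85557 = 113
nΣx² − (Σx)² = 131015 − 130321 = 694; nΣy² − (Σy)² = 56815 − 56169 = 646
r = 113 / √(694 × 646) = 113 / 669.5700 ≈ 0.1688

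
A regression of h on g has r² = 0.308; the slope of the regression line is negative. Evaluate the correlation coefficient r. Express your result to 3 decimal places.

|r| = √0.308 = 0.555
The association is negative, so r = −0.555.

-0.555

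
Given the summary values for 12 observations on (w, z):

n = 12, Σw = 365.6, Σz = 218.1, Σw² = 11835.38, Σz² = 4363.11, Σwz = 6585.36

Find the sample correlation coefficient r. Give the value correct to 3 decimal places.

r = (nΣwz − ΣwΣz) / √[(nΣw² − (Σw)²)(nΣz² − (Σz)²)]
Numerator: 12×6585.36 − 365.6×218.1 = -713.04
Denominator: √[(142024.56 − 133663.36)(52357.32 − 47567.61)] = √[8361.2 × 4789.71] = 6328.3271
r = -713.04 / 6328.3271 ≈ -0.113

-0.113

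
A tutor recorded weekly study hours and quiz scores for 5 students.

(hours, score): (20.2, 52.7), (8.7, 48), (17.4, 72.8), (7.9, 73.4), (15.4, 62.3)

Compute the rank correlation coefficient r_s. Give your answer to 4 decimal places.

-0.3000

Rank hours: 5, 2, 4, 1, 3
Rank score: 2, 1, 4, 5, 3
d = rank(hours) − rank(score): 3, 1, 0, -4, 0; Σd² = 26
ρ = 1 − 6Σd² / [n(n²−1)] = 1 − 6×26 / (5×24) = 1 − 156/120 ≈ -0.3000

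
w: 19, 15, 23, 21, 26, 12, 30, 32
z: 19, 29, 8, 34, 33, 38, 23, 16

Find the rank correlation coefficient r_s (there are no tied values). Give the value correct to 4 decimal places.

Rank w: 3, 2, 5, 4, 6, 1, 7, 8
Rank z: 3, 5, 1, 7, 6, 8, 4, 2
d = rank(w) − rank(z): 0, -3, 4, -3, 0, -7, 3, 6; Σd² = 128
ρ = 1 − 6Σd² / [n(n²−1)] = 1 − 6×128 / (8×63) = 1 − 768/504 ≈ -0.5238

-0.5238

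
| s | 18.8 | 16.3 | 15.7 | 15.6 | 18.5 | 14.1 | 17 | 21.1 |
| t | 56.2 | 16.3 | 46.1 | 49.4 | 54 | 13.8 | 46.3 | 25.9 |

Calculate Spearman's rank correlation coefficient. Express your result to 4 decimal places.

Rank s: 7, 4, 3, 2, 6, 1, 5, 8
Rank t: 8, 2, 4, 6, 7, 1, 5, 3
d = rank(s) − rank(t): -1, 2, -1, -4, -1, 0, 0, 5; Σd² = 48
ρ = 1 − 6Σd² / [n(n²−1)] = 1 − 6×48 / (8×63) = 1 − 288/504 ≈ 0.4286

0.4286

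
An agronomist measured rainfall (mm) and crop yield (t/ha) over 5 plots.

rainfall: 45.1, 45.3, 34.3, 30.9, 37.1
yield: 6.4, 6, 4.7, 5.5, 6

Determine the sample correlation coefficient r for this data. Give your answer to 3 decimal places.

n = 5, Σx = 192.7, Σy = 28.6, Σx² = 7593.81, Σy² = 165.3, Σxy = 1114.2
nΣxy − ΣxΣy = 5571 − 5511.22 = 59.78
nΣx² − (Σx)² = 37969.05 − 37133.29 = 835.76; nΣy² − (Σy)² = 826.5 − 817.96 = 8.54
r = 59.78 / √(835.76 × 8.54) = 59.78 / 84.4831 ≈ 0.708

0.708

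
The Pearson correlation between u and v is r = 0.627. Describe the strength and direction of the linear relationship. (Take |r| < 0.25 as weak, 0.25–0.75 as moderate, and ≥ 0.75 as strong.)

moderate positive

r = 0.627 > 0 so the relationship is positive.
|r| = 0.627, which falls in the moderate range.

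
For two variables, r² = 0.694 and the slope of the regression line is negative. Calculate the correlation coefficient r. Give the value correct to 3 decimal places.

|r| = √0.694 = 0.833
The association is negative, so r = −0.833.

-0.833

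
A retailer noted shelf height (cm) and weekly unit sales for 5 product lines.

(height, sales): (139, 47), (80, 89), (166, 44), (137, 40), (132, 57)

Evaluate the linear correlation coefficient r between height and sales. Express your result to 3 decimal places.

n = 5, Σx = 654, Σy = 277, Σx² = 89470, Σy² = 16915, Σxy = 33961
nΣxy − ΣxΣy = 169805 − 181158 = -11353
nΣx² − (Σx)² = 447350 − 427716 = 19634; nΣy² − (Σy)² = 84575 − 76729 = 7846
r = -11353 / √(19634 × 7846) = -11353 / 12411.6221 ≈ -0.915

-0.915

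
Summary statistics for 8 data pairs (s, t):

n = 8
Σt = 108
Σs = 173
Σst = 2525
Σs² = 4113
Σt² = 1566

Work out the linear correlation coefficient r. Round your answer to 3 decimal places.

r = (nΣst − ΣsΣt) / √[(nΣs² − (Σs)²)(nΣt² − (Σt)²)]
Numerator: 8×2525 − 173×108 = 1516
Denominator: √[(32904 − 29929)(12528 − 11664)] = √[2975 × 864] = 1603.2467
r = 1516 / 1603.2467 ≈ 0.946

0.946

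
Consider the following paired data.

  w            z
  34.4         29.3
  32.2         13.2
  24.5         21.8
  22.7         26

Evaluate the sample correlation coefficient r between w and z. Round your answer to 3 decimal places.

n = 4, Σw = 113.8, Σz = 90.3, Σw² = 3335.74, Σz² = 2183.97, Σwz = 2557.26
nΣwz − ΣwΣz = 10229.04 − 10276.14 = -47.1
nΣw² − (Σw)² = 13342.96 − 12950.44 = 392.52; nΣz² − (Σz)² = 8735.88 − 8154.09 = 581.79
r = -47.1 / √(392.52 × 581.79) = -47.1 / 477.8747 ≈ -0.099

-0.099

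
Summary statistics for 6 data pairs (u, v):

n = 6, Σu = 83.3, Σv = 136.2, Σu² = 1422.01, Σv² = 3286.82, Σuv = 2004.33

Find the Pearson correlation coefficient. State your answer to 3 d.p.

0.498

r = (nΣuv − ΣuΣv) / √[(nΣu² − (Σu)²)(nΣv² − (Σv)²)]
Numerator: 6×2004.33 − 83.3×136.2 = 680.52
Denominator: √[(8532.06 − 6938.89)(19720.92 − 18550.44)] = √[1593.17 × 1170.48] = 1365.5671
r = 680.52 / 1365.5671 ≈ 0.498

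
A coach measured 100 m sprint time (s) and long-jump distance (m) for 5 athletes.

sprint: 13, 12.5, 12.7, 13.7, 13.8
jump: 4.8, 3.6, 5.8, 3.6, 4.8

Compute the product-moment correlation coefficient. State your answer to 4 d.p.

n = 5, Σx = 65.7, Σy = 22.6, Σx² = 864.67, Σy² = 105.64, Σxy = 296.62
nΣxy − ΣxΣy = 1483.1 − 1484.82 = -1.72
nΣx² − (Σx)² = 4323.35 − 4316.49 = 6.86; nΣy² − (Σy)² = 528.2 − 510.76 = 17.44
r = -1.72 / √(6.86 × 17.44) = -1.72 / 10.9379 ≈ -0.1573

-0.1573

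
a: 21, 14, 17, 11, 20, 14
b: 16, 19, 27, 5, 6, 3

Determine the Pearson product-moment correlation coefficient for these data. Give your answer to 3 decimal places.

n = 6, Σa = 97, Σb = 76, Σa² = 1643, Σb² = 1416, Σab = 1278
nΣab − ΣaΣb = 7668 − 7372 = 296
nΣa² − (Σa)² = 9858 − 9409 = 449; nΣb² − (Σb)² = 8496 − 5776 = 2720
r = 296 / √(449 × 2720) = 296 / 1105.1154 ≈ 0.268

0.268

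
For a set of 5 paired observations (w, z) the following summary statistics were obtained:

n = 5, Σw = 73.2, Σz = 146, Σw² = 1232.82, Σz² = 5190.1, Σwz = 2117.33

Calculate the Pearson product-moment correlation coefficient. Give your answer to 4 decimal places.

-0.0520

r = (nΣwz − ΣwΣz) / √[(nΣw² − (Σw)²)(nΣz² − (Σz)²)]
Numerator: 5×2117.33 − 73.2×146 = -100.55
Denominator: √[(6164.1 − 5358.24)(25950.5 − 21316)] = √[805.86 × 4634.5] = 1932.5522
r = -100.55 / 1932.5522 ≈ -0.0520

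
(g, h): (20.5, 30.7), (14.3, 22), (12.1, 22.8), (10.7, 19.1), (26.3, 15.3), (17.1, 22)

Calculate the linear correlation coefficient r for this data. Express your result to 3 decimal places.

n = 6, Σg = 101, Σh = 131.9, Σg² = 1869.74, Σh² = 3029.23, Σgh = 2202.79
nΣgh − ΣgΣh = 13216.74 − 13321.9 = -105.16
nΣg² − (Σg)² = 11218.44 − 10201 = 1017.44; nΣh² − (Σh)² = 18175.38 − 17397.61 = 777.77
r = -105.16 / √(1017.44 × 777.77) = -105.16 / 889.5697 ≈ -0.118

-0.118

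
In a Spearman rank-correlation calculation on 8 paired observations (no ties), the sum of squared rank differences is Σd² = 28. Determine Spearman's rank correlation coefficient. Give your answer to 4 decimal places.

ρ = 1 − 6Σd² / [n(n²−1)] = 1 − 6×28 / (8×63)
  = 1 − 168/504 = 1 − 0.33333 ≈ 0.6667

0.6667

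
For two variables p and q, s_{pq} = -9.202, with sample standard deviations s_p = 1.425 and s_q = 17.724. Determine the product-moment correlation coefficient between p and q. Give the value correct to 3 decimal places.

r = Cov(p,q) / (s_p · s_q) = -9.202 / (1.425 × 17.724)
  = -9.202 / 25.2567 ≈ -0.364

-0.364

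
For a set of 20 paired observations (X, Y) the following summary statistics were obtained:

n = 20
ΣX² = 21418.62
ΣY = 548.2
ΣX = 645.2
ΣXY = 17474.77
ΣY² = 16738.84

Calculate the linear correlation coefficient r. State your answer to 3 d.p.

-0.207

r = (nΣXY − ΣXΣY) / √[(nΣX² − (ΣX)²)(nΣY² − (ΣY)²)]
Numerator: 20×17474.77 − 645.2×548.2 = -4203.24
Denominator: √[(428372.4 − 416283.04)(334776.8 − 300523.24)] = √[12089.36 × 34253.56] = 20349.5361
r = -4203.24 / 20349.5361 ≈ -0.207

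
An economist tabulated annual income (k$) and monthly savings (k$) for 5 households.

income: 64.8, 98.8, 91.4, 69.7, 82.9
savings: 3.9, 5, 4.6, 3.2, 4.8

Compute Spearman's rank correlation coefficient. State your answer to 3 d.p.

Rank income: 1, 5, 4, 2, 3
Rank savings: 2, 5, 3, 1, 4
d = rank(income) − rank(savings): -1, 0, 1, 1, -1; Σd² = 4
ρ = 1 − 6Σd² / [n(n²−1)] = 1 − 6×4 / (5×24) = 1 − 24/120 ≈ 0.800

0.800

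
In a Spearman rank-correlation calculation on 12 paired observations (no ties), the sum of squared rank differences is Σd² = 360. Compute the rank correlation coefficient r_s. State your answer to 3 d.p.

-0.259

ρ = 1 − 6Σd² / [n(n²−1)] = 1 − 6×360 / (12×143)
  = 1 − 2160/1716 = 1 − 1.2587 ≈ -0.259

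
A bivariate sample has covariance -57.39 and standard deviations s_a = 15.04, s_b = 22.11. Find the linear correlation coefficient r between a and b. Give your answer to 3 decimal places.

-0.173

r = Cov(a,b) / (s_a · s_b) = -57.39 / (15.04 × 22.11)
  = -57.39 / 332.5344 ≈ -0.173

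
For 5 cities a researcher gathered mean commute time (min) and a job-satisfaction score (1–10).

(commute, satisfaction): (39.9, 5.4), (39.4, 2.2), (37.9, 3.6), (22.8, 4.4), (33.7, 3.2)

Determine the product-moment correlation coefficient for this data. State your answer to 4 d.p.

n = 5, Σx = 173.7, Σy = 18.8, Σx² = 6236.31, Σy² = 76.56, Σxy = 646.74
nΣxy − ΣxΣy = 3233.7 − 3265.56 = -31.86
nΣx² − (Σx)² = 31181.55 − 30171.69 = 1009.86; nΣy² − (Σy)² = 382.8 − 353.44 = 29.36
r = -31.86 / √(1009.86 × 29.36) = -31.86 / 172.1903 ≈ -0.1850

-0.1850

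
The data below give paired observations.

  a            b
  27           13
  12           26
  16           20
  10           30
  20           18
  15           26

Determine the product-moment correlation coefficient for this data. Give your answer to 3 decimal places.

n = 6, Σa = 100, Σb = 133, Σa² = 1854, Σb² = 3145, Σab = 2033
nΣab − ΣaΣb = 12198 − 13300 = -1102
nΣa² − (Σa)² = 11124 − 10000 = 1124; nΣb² − (Σb)² = 18870 − 17689 = 1181
r = -1102 / √(1124 × 1181) = -1102 / 1152.1476 ≈ -0.956

-0.956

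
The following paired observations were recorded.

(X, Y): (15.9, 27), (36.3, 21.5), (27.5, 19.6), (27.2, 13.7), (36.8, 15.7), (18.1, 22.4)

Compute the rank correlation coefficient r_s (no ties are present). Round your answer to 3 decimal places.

Rank X: 1, 5, 4, 3, 6, 2
Rank Y: 6, 4, 3, 1, 2, 5
d = rank(X) − rank(Y): -5, 1, 1, 2, 4, -3; Σd² = 56
ρ = 1 − 6Σd² / [n(n²−1)] = 1 − 6×56 / (6×35) = 1 − 336/210 ≈ -0.600

-0.600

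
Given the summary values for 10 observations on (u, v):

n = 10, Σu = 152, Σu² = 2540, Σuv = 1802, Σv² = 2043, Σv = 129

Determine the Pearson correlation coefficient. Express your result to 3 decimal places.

-0.538

r = (nΣuv − ΣuΣv) / √[(nΣu² − (Σu)²)(nΣv² − (Σv)²)]
Numerator: 10×1802 − 152×129 = -1588
Denominator: √[(25400 − 23104)(20430 − 16641)] = √[2296 × 3789] = 2949.4989
r = -1588 / 2949.4989 ≈ -0.538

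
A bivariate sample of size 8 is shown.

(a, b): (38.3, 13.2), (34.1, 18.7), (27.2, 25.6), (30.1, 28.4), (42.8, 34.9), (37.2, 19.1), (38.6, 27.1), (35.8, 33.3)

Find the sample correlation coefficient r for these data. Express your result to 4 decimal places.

0.0902

n = 8, Σa = 284.1, Σb = 200.3, Σa² = 10262.83, Σb² = 5411.97, Σab = 7136.83
nΣab − ΣaΣb = 57094.64 − 56905.23 = 189.41
nΣa² − (Σa)² = 82102.64 − 80712.81 = 1389.83; nΣb² − (Σb)² = 43295.76 − 40120.09 = 3175.67
r = 189.41 / √(1389.83 × 3175.67) = 189.41 / 2100.8668 ≈ 0.0902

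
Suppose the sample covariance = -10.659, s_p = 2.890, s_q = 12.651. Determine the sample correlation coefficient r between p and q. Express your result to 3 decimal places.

-0.292

r = Cov(p,q) / (s_p · s_q) = -10.659 / (2.890 × 12.651)
  = -10.659 / 36.5614 ≈ -0.292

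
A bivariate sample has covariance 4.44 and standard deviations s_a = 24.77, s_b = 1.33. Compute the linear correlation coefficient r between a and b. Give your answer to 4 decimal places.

0.1348

r = Cov(a,b) / (s_a · s_b) = 4.44 / (24.77 × 1.33)
  = 4.44 / 32.9441 ≈ 0.1348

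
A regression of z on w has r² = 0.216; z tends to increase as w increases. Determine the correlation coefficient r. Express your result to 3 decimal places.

|r| = √0.216 = 0.465
The association is positive, so r = 0.465.

0.465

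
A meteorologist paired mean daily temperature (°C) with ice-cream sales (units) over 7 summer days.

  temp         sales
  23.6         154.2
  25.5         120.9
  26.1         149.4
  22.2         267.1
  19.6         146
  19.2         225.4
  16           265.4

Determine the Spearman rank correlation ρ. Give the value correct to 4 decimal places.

Rank temp: 5, 6, 7, 4, 3, 2, 1
Rank sales: 4, 1, 3, 7, 2, 5, 6
d = rank(temp) − rank(sales): 1, 5, 4, -3, 1, -3, -5; Σd² = 86
ρ = 1 − 6Σd² / [n(n²−1)] = 1 − 6×86 / (7×48) = 1 − 516/336 ≈ -0.5357

-0.5357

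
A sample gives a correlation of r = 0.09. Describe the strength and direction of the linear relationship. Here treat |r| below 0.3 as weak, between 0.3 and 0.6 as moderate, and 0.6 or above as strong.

weak positive

r = 0.09 > 0 so the relationship is positive.
|r| = 0.09, which falls in the weak range.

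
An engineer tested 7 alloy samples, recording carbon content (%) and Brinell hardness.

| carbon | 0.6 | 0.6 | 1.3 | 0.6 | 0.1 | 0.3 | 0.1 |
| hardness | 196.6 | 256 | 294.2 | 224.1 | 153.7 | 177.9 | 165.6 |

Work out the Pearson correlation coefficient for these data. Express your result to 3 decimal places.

n = 7, Σx = 3.6, Σy = 1468.1, Σx² = 2.88, Σy² = 323657.47, Σxy = 873.78
nΣxy − ΣxΣy = 6116.46 − 5285.16 = 831.3
nΣx² − (Σx)² = 20.16 − 12.96 = 7.2; nΣy² − (Σy)² = 2265602.29 − 2155317.61 = 110284.68
r = 831.3 / √(7.2 × 110284.68) = 831.3 / 891.0947 ≈ 0.933

0.933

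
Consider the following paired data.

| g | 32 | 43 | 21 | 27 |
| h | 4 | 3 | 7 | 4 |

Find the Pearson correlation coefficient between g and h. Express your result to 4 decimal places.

n = 4, Σg = 123, Σh = 18, Σg² = 4043, Σh² = 90, Σgh = 512
nΣgh − ΣgΣh = 2048 − 2214 = -166
nΣg² − (Σg)² = 16172 − 15129 = 1043; nΣh² − (Σh)² = 360 − 324 = 36
r = -166 / √(1043 × 36) = -166 / 193.7731 ≈ -0.8567

-0.8567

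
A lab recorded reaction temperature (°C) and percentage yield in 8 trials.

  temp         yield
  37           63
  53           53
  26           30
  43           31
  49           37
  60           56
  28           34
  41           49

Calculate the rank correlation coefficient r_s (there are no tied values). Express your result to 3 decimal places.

Rank temp: 3, 7, 1, 5, 6, 8, 2, 4
Rank yield: 8, 6, 1, 2, 4, 7, 3, 5
d = rank(temp) − rank(yield): -5, 1, 0, 3, 2, 1, -1, -1; Σd² = 42
ρ = 1 − 6Σd² / [n(n²−1)] = 1 − 6×42 / (8×63) = 1 − 252/504 ≈ 0.500

0.500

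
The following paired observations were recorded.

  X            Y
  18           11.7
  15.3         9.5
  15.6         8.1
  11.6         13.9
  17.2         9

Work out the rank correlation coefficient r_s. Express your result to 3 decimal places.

Rank X: 5, 2, 3, 1, 4
Rank Y: 4, 3, 1, 5, 2
d = rank(X) − rank(Y): 1, -1, 2, -4, 2; Σd² = 26
ρ = 1 − 6Σd² / [n(n²−1)] = 1 − 6×26 / (5×24) = 1 − 156/120 ≈ -0.300

-0.300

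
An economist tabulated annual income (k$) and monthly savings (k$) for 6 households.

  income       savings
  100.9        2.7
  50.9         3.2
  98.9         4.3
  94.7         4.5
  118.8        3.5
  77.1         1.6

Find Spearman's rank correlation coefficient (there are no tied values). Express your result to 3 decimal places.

Rank income: 5, 1, 4, 3, 6, 2
Rank savings: 2, 3, 5, 6, 4, 1
d = rank(income) − rank(savings): 3, -2, -1, -3, 2, 1; Σd² = 28
ρ = 1 − 6Σd² / [n(n²−1)] = 1 − 6×28 / (6×35) = 1 − 168/210 ≈ 0.200

0.200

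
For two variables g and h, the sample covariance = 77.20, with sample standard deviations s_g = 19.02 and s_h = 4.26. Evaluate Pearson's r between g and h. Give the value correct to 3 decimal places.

r = Cov(g,h) / (s_g · s_h) = 77.20 / (19.02 × 4.26)
  = 77.20 / 81.0252 ≈ 0.953

0.953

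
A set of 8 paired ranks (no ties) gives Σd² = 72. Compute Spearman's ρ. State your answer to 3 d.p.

ρ = 1 − 6Σd² / [n(n²−1)] = 1 − 6×72 / (8×63)
  = 1 − 432/504 = 1 − 0.8571 ≈ 0.143

0.143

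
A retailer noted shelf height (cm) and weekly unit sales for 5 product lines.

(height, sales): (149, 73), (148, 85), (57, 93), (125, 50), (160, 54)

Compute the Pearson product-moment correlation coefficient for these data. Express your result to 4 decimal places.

n = 5, Σx = 639, Σy = 355, Σx² = 88579, Σy² = 26619, Σxy = 43648
nΣxy − ΣxΣy = 218240 − 226845 = -8605
nΣx² − (Σx)² = 442895 − 408321 = 34574; nΣy² − (Σy)² = 133095 − 126025 = 7070
r = -8605 / √(34574 × 7070) = -8605 / 15634.5189 ≈ -0.5504

-0.5504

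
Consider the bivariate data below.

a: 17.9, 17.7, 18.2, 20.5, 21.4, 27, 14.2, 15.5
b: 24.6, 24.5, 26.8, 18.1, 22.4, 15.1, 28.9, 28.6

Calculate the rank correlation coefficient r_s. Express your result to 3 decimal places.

-0.881

Rank a: 4, 3, 5, 6, 7, 8, 1, 2
Rank b: 5, 4, 6, 2, 3, 1, 8, 7
d = rank(a) − rank(b): -1, -1, -1, 4, 4, 7, -7, -5; Σd² = 158
ρ = 1 − 6Σd² / [n(n²−1)] = 1 − 6×158 / (8×63) = 1 − 948/504 ≈ -0.881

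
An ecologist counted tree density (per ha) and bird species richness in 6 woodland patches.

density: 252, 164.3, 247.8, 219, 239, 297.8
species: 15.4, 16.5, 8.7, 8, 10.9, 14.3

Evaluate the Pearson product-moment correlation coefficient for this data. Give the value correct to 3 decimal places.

n = 6, Σx = 1419.9, Σy = 73.8, Σx² = 345670.17, Σy² = 972.4, Σxy = 17363.25
nΣxy − ΣxΣy = 104179.5 − 104788.62 = -609.12
nΣx² − (Σx)² = 2074021.02 − 2016116.01 = 57905.01; nΣy² − (Σy)² = 5834.4 − 5446.44 = 387.96
r = -609.12 / √(57905.01 × 387.96) = -609.12 / 4739.7076 ≈ -0.129

-0.129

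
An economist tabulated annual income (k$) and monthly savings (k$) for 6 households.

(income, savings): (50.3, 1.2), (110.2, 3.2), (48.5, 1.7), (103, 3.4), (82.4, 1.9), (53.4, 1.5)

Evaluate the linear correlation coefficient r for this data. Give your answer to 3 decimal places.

0.933

n = 6, Σx = 447.8, Σy = 12.9, Σx² = 37276.7, Σy² = 31.99, Σxy = 1082.31
nΣxy − ΣxΣy = 6493.86 − 5776.62 = 717.24
nΣx² − (Σx)² = 223660.2 − 200524.84 = 23135.36; nΣy² − (Σy)² = 191.94 − 166.41 = 25.53
r = 717.24 / √(23135.36 × 25.53) = 717.24 / 768.5348 ≈ 0.933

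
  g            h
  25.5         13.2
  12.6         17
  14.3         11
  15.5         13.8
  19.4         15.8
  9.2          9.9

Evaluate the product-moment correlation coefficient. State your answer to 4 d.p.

0.2797

n = 6, Σg = 96.5, Σh = 80.7, Σg² = 1714.75, Σh² = 1122.33, Σgh = 1319.6
nΣgh − ΣgΣh = 7917.6 − 7787.55 = 130.05
nΣg² − (Σg)² = 10288.5 − 9312.25 = 976.25; nΣh² − (Σh)² = 6733.98 − 6512.49 = 221.49
r = 130.05 / √(976.25 × 221.49) = 130.05 / 465.0050 ≈ 0.2797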